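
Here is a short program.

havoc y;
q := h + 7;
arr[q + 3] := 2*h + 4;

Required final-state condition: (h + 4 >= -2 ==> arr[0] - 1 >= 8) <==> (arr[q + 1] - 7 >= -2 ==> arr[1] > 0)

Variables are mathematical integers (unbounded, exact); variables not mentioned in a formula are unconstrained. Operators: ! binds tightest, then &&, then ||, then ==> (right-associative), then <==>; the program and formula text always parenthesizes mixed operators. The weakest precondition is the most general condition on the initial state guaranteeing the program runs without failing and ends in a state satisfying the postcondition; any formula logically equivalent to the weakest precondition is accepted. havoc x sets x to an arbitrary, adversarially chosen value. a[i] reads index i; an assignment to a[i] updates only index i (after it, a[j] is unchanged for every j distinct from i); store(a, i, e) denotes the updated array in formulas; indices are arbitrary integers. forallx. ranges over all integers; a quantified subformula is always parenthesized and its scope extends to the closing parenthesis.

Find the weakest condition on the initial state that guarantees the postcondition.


Working backward. After the program, the postcondition (h + 4 >= -2 ==> arr[0] - 1 >= 8) <==> (arr[q + 1] - 7 >= -2 ==> arr[1] > 0) must hold; in canonical form it is (h >= -6 ==> arr[0] >= 9) <==> (arr[q + 1] >= 5 ==> arr[1] > 0).
Before arr[q + 3] := 2*h + 4: (h >= -6 ==> store(arr, q + 3, 2*h + 4)[0] >= 9) <==> (store(arr, q + 3, 2*h + 4)[q + 1] >= 5 ==> store(arr, q + 3, 2*h + 4)[1] > 0)
Before q := h + 7: (h >= -6 ==> store(arr, h + 10, 2*h + 4)[0] >= 9) <==> (store(arr, h + 10, 2*h + 4)[h + 8] >= 5 ==> store(arr, h + 10, 2*h + 4)[1] > 0)
Before havoc y: (h >= -6 ==> store(arr, h + 10, 2*h + 4)[0] >= 9) <==> (store(arr, h + 10, 2*h + 4)[h + 8] >= 5 ==> store(arr, h + 10, 2*h + 4)[1] > 0)
Answer: WP = (h >= -6 ==> store(arr, h + 10, 2*h + 4)[0] >= 9) <==> (store(arr, h + 10, 2*h + 4)[h + 8] >= 5 ==> store(arr, h + 10, 2*h + 4)[1] > 0)


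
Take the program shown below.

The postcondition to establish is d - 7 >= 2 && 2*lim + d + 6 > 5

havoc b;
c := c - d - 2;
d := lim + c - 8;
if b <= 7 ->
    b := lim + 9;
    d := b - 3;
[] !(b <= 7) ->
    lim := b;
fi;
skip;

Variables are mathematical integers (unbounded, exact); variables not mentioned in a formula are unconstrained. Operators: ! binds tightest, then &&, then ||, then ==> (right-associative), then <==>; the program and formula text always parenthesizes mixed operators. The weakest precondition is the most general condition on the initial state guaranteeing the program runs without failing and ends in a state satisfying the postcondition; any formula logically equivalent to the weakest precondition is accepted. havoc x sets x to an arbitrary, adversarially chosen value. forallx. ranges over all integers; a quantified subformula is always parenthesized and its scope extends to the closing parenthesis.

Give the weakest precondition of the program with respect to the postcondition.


Working backward. After the program, the postcondition d - 7 >= 2 && 2*lim + d + 6 > 5 must hold; in canonical form it is d >= 9 && d + 2*lim > -1.
Before skip: d >= 9 && d + 2*lim > -1
Then branch requires lim >= 3 && 3*lim > -7; else branch requires d >= 9 && 2*b + d > -1.
Before the if: (b <= 7 ==> (lim >= 3 && 3*lim > -7)) && ((!(b <= 7)) ==> (d >= 9 && 2*b + d > -1))
Before d := lim + c - 8: (b <= 7 ==> (lim >= 3 && 3*lim > -7)) && ((!(b <= 7)) ==> (c + lim >= 17 && 2*b + c + lim > 7))
Before c := c - d - 2: (b <= 7 ==> (lim >= 3 && 3*lim > -7)) && ((!(b <= 7)) ==> (c + lim >= d + 19 && 2*b + c + lim > d + 9))
Before havoc b: forall b_1. ((b_1 <= 7 ==> (lim >= 3 && 3*lim > -7)) && ((!(b_1 <= 7)) ==> (c + lim >= d + 19 && 2*b_1 + c + lim > d + 9)))
Answer: WP = forall b_1. ((b_1 <= 7 ==> (lim >= 3 && 3*lim > -7)) && ((!(b_1 <= 7)) ==> (c + lim >= d + 19 && 2*b_1 + c + lim > d + 9)))


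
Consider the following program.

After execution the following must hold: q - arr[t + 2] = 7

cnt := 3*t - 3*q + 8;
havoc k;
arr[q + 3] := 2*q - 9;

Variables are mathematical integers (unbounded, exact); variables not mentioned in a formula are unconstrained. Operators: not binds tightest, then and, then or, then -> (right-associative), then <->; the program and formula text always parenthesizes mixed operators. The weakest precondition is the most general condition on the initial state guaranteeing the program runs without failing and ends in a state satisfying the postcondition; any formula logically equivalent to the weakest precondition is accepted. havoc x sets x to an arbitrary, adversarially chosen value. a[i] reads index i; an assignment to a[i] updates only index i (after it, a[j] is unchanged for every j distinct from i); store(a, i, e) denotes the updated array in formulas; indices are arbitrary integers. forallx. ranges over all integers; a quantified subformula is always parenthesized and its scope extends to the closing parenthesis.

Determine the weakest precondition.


Working backward. After the program, the postcondition q - arr[t + 2] = 7 must hold; in canonical form it is q = arr[t + 2] + 7.
Before arr[q + 3] := 2*q - 9: q = store(arr, q + 3, 2*q - 9)[t + 2] + 7
Before havoc k: q = store(arr, q + 3, 2*q - 9)[t + 2] + 7
Before cnt := 3*t - 3*q + 8: q = store(arr, q + 3, 2*q - 9)[t + 2] + 7
Answer: WP = q = store(arr, q + 3, 2*q - 9)[t + 2] + 7


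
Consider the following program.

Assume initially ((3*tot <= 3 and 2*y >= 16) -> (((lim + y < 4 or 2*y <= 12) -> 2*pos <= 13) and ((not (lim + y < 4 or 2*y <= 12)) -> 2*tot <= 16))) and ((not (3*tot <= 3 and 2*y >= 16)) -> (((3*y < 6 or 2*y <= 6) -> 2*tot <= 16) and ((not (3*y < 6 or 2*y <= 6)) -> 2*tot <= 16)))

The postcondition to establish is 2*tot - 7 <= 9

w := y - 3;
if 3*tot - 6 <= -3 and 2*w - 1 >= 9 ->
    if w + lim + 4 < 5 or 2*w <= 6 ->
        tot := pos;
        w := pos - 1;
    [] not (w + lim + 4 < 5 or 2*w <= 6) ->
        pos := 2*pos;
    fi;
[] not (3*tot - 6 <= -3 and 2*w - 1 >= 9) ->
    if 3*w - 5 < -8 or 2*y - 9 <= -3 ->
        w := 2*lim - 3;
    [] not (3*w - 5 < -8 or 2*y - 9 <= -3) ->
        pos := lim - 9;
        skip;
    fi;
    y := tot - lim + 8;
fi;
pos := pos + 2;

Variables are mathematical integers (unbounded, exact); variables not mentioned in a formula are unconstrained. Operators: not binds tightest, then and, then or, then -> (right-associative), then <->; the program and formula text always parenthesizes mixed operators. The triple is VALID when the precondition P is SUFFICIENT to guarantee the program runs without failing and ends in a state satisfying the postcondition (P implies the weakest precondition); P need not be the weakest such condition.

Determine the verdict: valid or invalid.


Working backward. After the program, the postcondition 2*tot - 7 <= 9 must hold; in canonical form it is 2*tot <= 16.
Before pos := pos + 2: 2*tot <= 16
Then branch requires ((lim + w < 1 or 2*w <= 6) -> 2*pos <= 16) and ((not (lim + w < 1 or 2*w <= 6)) -> 2*tot <= 16); else branch requires ((3*w < -3 or 2*y <= 6) -> 2*tot <= 16) and ((not (3*w < -3 or 2*y <= 6)) -> 2*tot <= 16).
Before the if: ((3*tot <= 3 and 2*w >= 10) -> (((lim + w < 1 or 2*w <= 6) -> 2*pos <= 16) and ((not (lim + w < 1 or 2*w <= 6)) -> 2*tot <= 16))) and ((not (3*tot <= 3 and 2*w >= 10)) -> (((3*w < -3 or 2*y <= 6) -> 2*tot <= 16) and ((not (3*w < -3 or 2*y <= 6)) -> 2*tot <= 16)))
Before w := y - 3: ((3*tot <= 3 and 2*y >= 16) -> (((lim + y < 4 or 2*y <= 12) -> 2*pos <= 16) and ((not (lim + y < 4 or 2*y <= 12)) -> 2*tot <= 16))) and ((not (3*tot <= 3 and 2*y >= 16)) -> (((3*y < 6 or 2*y <= 6) -> 2*tot <= 16) and ((not (3*y < 6 or 2*y <= 6)) -> 2*tot <= 16)))
The weakest precondition is ((3*tot <= 3 and 2*y >= 16) -> (((lim + y < 4 or 2*y <= 12) -> 2*pos <= 16) and ((not (lim + y < 4 or 2*y <= 12)) -> 2*tot <= 16))) and ((not (3*tot <= 3 and 2*y >= 16)) -> (((3*y < 6 or 2*y <= 6) -> 2*tot <= 16) and ((not (3*y < 6 or 2*y <= 6)) -> 2*tot <= 16))).
Check whether ((3*tot <= 3 and 2*y >= 16) -> (((lim + y < 4 or 2*y <= 12) -> 2*pos <= 13) and ((not (lim + y < 4 or 2*y <= 12)) -> 2*tot <= 16))) and ((not (3*tot <= 3 and 2*y >= 16)) -> (((3*y < 6 or 2*y <= 6) -> 2*tot <= 16) and ((not (3*y < 6 or 2*y <= 6)) -> 2*tot <= 16))) implies it.
Every state satisfying the precondition satisfies the weakest precondition: the implication holds.
Answer: valid


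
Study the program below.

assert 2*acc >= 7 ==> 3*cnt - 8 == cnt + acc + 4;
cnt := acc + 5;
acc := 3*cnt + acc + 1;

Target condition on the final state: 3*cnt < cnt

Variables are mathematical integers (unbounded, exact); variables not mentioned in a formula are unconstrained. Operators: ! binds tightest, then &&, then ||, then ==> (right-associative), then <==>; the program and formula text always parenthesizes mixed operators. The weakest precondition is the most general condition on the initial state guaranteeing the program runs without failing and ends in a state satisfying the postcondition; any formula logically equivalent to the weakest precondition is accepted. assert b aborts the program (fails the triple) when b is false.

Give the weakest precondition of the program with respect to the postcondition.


Working backward. After the program, the postcondition 3*cnt < cnt must hold; in canonical form it is 2*cnt < 0.
Before acc := 3*cnt + acc + 1: 2*cnt < 0
Before cnt := acc + 5: 2*acc < -10
Before assert 2*acc >= 7 ==> 3*cnt - 8 == cnt + acc + 4: (2*acc >= 7 ==> 2*cnt == acc + 12) && 2*acc < -10
Answer: WP = (2*acc >= 7 ==> 2*cnt == acc + 12) && 2*acc < -10


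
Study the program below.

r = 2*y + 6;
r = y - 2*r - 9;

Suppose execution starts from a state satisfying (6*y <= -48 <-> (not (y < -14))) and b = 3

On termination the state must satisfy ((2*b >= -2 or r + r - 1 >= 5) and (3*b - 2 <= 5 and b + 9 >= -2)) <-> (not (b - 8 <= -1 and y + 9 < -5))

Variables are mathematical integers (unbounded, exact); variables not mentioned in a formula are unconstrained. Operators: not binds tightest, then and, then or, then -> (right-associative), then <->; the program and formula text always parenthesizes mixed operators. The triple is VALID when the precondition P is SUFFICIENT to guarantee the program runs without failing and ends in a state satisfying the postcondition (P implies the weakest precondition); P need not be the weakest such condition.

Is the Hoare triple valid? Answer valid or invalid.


Working backward. After the program, the postcondition ((2*b >= -2 or r + r - 1 >= 5) and (3*b - 2 <= 5 and b + 9 >= -2)) <-> (not (b - 8 <= -1 and y + 9 < -5)) must hold; in canonical form it is ((2*b >= -2 or 2*r >= 6) and 3*b <= 7 and b >= -11) <-> (not (b <= 7 and y < -14)).
Before r := y - 2*r - 9: ((2*b >= -2 or 2*y >= 4*r + 24) and 3*b <= 7 and b >= -11) <-> (not (b <= 7 and y < -14))
Before r := 2*y + 6: ((2*b >= -2 or 6*y <= -48) and 3*b <= 7 and b >= -11) <-> (not (b <= 7 and y < -14))
The weakest precondition is ((2*b >= -2 or 6*y <= -48) and 3*b <= 7 and b >= -11) <-> (not (b <= 7 and y < -14)).
Check whether (6*y <= -48 <-> (not (y < -14))) and b = 3 implies it.
Countermodel: at the initial state b = 3, y = -14, the precondition holds but the weakest precondition fails.
Answer: invalid


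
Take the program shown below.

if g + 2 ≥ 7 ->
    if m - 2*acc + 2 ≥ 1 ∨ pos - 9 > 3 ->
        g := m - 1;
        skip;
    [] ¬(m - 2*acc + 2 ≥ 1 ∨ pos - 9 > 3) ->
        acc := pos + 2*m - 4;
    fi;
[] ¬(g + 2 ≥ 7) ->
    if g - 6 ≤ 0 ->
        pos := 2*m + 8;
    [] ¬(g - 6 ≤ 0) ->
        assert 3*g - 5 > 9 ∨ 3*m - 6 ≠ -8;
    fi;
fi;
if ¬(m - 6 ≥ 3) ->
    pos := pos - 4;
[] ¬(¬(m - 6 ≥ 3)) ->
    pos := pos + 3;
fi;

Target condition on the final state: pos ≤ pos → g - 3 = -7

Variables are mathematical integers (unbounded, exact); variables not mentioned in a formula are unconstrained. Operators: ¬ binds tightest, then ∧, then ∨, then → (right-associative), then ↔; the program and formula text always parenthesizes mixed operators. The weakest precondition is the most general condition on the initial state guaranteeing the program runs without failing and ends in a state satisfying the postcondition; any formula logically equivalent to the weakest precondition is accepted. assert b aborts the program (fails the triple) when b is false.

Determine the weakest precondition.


Working backward. After the program, the postcondition pos ≤ pos → g - 3 = -7 must hold; in canonical form it is g = -4.
Then branch requires g = -4; else branch requires g = -4.
Before the if: ((¬(m ≥ 9)) → g = -4) ∧ (m ≥ 9 → g = -4)
Then branch requires ((m ≥ 2*acc - 1 ∨ pos > 12) → (((¬(m ≥ 9)) → m = -3) ∧ (m ≥ 9 → m = -3))) ∧ ((¬(m ≥ 2*acc - 1 ∨ pos > 12)) → (((¬(m ≥ 9)) → g = -4) ∧ (m ≥ 9 → g = -4))); else branch requires (g ≤ 6 → (((¬(m ≥ 9)) → g = -4) ∧ (m ≥ 9 → g = -4))) ∧ ((¬(g ≤ 6)) → ((3*g > 14 ∨ 3*m ≠ -2) ∧ ((¬(m ≥ 9)) → g = -4) ∧ (m ≥ 9 → g = -4))).
Before the if: (g ≥ 5 → (((m ≥ 2*acc - 1 ∨ pos > 12) → (((¬(m ≥ 9)) → m = -3) ∧ (m ≥ 9 → m = -3))) ∧ ((¬(m ≥ 2*acc - 1 ∨ pos > 12)) → (((¬(m ≥ 9)) → g = -4) ∧ (m ≥ 9 → g = -4))))) ∧ ((¬(g ≥ 5)) → ((g ≤ 6 → (((¬(m ≥ 9)) → g = -4) ∧ (m ≥ 9 → g = -4))) ∧ ((¬(g ≤ 6)) → ((3*g > 14 ∨ 3*m ≠ -2) ∧ ((¬(m ≥ 9)) → g = -4) ∧ (m ≥ 9 → g = -4)))))
Answer: WP = (g ≥ 5 → (((m ≥ 2*acc - 1 ∨ pos > 12) → (((¬(m ≥ 9)) → m = -3) ∧ (m ≥ 9 → m = -3))) ∧ ((¬(m ≥ 2*acc - 1 ∨ pos > 12)) → (((¬(m ≥ 9)) → g = -4) ∧ (m ≥ 9 → g = -4))))) ∧ ((¬(g ≥ 5)) → ((g ≤ 6 → (((¬(m ≥ 9)) → g = -4) ∧ (m ≥ 9 → g = -4))) ∧ ((¬(g ≤ 6)) → ((3*g > 14 ∨ 3*m ≠ -2) ∧ ((¬(m ≥ 9)) → g = -4) ∧ (m ≥ 9 → g = -4)))))


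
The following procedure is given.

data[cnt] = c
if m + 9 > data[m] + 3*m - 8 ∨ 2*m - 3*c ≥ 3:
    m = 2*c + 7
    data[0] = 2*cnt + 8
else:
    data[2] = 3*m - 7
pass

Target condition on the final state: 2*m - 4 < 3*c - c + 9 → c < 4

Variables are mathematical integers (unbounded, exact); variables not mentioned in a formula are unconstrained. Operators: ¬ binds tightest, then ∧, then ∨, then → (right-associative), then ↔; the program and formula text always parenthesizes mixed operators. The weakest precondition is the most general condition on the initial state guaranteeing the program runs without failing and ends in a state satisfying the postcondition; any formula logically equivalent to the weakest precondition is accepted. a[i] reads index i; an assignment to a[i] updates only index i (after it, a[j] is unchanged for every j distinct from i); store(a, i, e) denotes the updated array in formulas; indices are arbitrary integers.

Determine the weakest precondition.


Working backward. After the program, the postcondition 2*m - 4 < 3*c - c + 9 → c < 4 must hold; in canonical form it is 2*m < 2*c + 13 → c < 4.
Before skip: 2*m < 2*c + 13 → c < 4
Then branch requires 2*c < -1 → c < 4; else branch requires 2*m < 2*c + 13 → c < 4.
Before the if: ((data[m] + 2*m < 17 ∨ 2*m ≥ 3*c + 3) → (2*c < -1 → c < 4)) ∧ ((¬(data[m] + 2*m < 17 ∨ 2*m ≥ 3*c + 3)) → (2*m < 2*c + 13 → c < 4))
Before data[cnt] := c: ((store(data, cnt, c)[m] + 2*m < 17 ∨ 2*m ≥ 3*c + 3) → (2*c < -1 → c < 4)) ∧ ((¬(store(data, cnt, c)[m] + 2*m < 17 ∨ 2*m ≥ 3*c + 3)) → (2*m < 2*c + 13 → c < 4))
Answer: WP = ((store(data, cnt, c)[m] + 2*m < 17 ∨ 2*m ≥ 3*c + 3) → (2*c < -1 → c < 4)) ∧ ((¬(store(data, cnt, c)[m] + 2*m < 17 ∨ 2*m ≥ 3*c + 3)) → (2*m < 2*c + 13 → c < 4))


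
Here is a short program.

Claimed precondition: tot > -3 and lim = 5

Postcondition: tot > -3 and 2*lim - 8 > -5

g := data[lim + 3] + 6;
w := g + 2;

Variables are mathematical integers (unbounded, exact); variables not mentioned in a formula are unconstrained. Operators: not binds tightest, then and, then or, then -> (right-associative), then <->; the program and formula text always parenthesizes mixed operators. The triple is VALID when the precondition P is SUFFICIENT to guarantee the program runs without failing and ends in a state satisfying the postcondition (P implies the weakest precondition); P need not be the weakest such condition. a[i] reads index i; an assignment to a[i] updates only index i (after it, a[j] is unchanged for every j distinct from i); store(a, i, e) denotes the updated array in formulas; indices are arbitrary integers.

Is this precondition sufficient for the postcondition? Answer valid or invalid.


Working backward. After the program, the postcondition tot > -3 and 2*lim - 8 > -5 must hold; in canonical form it is tot > -3 and 2*lim > 3.
Before w := g + 2: tot > -3 and 2*lim > 3
Before g := data[lim + 3] + 6: tot > -3 and 2*lim > 3
The weakest precondition is tot > -3 and 2*lim > 3.
Check whether tot > -3 and lim = 5 implies it.
Every state satisfying the precondition satisfies the weakest precondition: the implication holds.
Answer: valid


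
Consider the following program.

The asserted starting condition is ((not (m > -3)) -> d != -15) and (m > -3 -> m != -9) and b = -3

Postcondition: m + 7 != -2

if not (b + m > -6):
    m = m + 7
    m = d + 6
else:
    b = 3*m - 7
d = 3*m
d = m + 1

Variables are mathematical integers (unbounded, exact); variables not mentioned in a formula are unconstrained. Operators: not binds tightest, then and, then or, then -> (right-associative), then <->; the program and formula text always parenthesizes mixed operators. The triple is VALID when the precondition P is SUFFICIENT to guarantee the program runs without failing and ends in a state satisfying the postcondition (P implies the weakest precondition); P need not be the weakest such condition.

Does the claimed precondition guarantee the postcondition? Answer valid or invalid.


Working backward. After the program, the postcondition m + 7 != -2 must hold; in canonical form it is m != -9.
Before d := m + 1: m != -9
Before d := 3*m: m != -9
Then branch requires d != -15; else branch requires m != -9.
Before the if: ((not (b + m > -6)) -> d != -15) and (b + m > -6 -> m != -9)
The weakest precondition is ((not (b + m > -6)) -> d != -15) and (b + m > -6 -> m != -9).
Check whether ((not (m > -3)) -> d != -15) and (m > -3 -> m != -9) and b = -3 implies it.
Every state satisfying the precondition satisfies the weakest precondition: the implication holds.
Answer: valid


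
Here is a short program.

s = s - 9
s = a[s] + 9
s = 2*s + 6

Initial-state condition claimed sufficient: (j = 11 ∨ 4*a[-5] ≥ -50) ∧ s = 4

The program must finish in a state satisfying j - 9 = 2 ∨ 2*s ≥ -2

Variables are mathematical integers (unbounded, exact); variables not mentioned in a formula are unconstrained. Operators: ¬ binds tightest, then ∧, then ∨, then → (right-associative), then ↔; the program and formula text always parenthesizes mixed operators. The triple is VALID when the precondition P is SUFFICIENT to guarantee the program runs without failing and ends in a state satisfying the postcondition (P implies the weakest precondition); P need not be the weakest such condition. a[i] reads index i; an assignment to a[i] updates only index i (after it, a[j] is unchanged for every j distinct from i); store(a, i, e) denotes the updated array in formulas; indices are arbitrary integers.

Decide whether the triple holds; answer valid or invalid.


Working backward. After the program, the postcondition j - 9 = 2 ∨ 2*s ≥ -2 must hold; in canonical form it is j = 11 ∨ 2*s ≥ -2.
Before s := 2*s + 6: j = 11 ∨ 4*s ≥ -14
Before s := a[s] + 9: j = 11 ∨ 4*a[s] ≥ -50
Before s := s - 9: j = 11 ∨ 4*a[s - 9] ≥ -50
The weakest precondition is j = 11 ∨ 4*a[s - 9] ≥ -50.
Check whether (j = 11 ∨ 4*a[-5] ≥ -50) ∧ s = 4 implies it.
Every state satisfying the precondition satisfies the weakest precondition: the implication holds.
Answer: valid


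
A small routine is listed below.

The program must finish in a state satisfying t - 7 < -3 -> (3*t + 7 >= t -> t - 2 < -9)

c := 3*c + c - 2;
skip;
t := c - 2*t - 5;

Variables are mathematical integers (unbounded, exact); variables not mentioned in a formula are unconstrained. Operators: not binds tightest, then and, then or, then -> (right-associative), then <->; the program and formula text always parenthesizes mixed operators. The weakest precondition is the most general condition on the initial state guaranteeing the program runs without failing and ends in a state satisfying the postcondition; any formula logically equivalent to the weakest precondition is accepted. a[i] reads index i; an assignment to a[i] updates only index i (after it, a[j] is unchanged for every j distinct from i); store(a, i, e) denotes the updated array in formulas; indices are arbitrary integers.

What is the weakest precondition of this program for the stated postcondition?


Working backward. After the program, the postcondition t - 7 < -3 -> (3*t + 7 >= t -> t - 2 < -9) must hold; in canonical form it is t < 4 -> (2*t >= -7 -> t < -7).
Before t := c - 2*t - 5: c < 2*t + 9 -> (2*c >= 4*t + 3 -> c < 2*t - 2)
Before skip: c < 2*t + 9 -> (2*c >= 4*t + 3 -> c < 2*t - 2)
Before c := 3*c + c - 2: 4*c < 2*t + 11 -> (8*c >= 4*t + 7 -> 4*c < 2*t)
Answer: WP = 4*c < 2*t + 11 -> (8*c >= 4*t + 7 -> 4*c < 2*t)


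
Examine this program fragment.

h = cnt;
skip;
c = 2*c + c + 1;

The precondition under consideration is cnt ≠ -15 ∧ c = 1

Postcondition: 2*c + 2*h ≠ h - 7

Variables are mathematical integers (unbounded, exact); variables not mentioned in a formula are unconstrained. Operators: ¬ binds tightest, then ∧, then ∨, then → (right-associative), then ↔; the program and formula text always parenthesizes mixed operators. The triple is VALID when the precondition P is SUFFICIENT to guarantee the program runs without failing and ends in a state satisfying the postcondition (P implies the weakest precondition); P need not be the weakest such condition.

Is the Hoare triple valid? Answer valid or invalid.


Working backward. After the program, the postcondition 2*c + 2*h ≠ h - 7 must hold; in canonical form it is 2*c + h ≠ -7.
Before c := 2*c + c + 1: 6*c + h ≠ -9
Before skip: 6*c + h ≠ -9
Before h := cnt: 6*c + cnt ≠ -9
The weakest precondition is 6*c + cnt ≠ -9.
Check whether cnt ≠ -15 ∧ c = 1 implies it.
Every state satisfying the precondition satisfies the weakest precondition: the implication holds.
Answer: valid


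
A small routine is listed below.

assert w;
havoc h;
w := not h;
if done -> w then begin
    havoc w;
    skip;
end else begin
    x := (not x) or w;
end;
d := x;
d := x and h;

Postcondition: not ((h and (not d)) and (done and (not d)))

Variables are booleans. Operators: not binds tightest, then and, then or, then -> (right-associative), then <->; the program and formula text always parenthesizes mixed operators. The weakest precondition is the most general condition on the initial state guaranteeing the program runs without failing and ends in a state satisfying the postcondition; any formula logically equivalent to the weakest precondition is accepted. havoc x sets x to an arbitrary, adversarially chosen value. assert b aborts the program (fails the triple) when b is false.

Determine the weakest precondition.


Working backward. After the program, the postcondition not ((h and (not d)) and (done and (not d))) must hold; in canonical form it is not (h and (not d) and done).
Before d := x and h: not (h and (not (x and h)) and done)
Before d := x: not (h and (not (x and h)) and done)
Then branch requires not (h and (not (x and h)) and done); else branch requires not (h and (not (((not x) or w) and h)) and done).
Before the if: ((done -> w) -> (not (h and (not (x and h)) and done))) and ((not (done -> w)) -> (not (h and (not (((not x) or w) and h)) and done)))
Before w := not h: ((done -> (not h)) -> (not (h and (not (x and h)) and done))) and ((not (done -> (not h))) -> (not (h and (not (((not x) or (not h)) and h)) and done)))
Before havoc h: ((not done) -> (not ((not x) and done))) and (done -> (not (x and done)))
Before assert w: w and ((not done) -> (not ((not x) and done))) and (done -> (not (x and done)))
Answer: WP = w and ((not done) -> (not ((not x) and done))) and (done -> (not (x and done)))


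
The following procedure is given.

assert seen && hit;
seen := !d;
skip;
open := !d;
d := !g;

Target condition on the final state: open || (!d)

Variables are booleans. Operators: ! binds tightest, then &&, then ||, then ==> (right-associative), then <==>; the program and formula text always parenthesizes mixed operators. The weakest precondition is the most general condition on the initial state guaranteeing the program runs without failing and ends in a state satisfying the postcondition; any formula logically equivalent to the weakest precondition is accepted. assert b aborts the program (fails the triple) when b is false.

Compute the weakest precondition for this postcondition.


Working backward. After the program, open || (!d) must hold.
Before d := !g: open || g
Before open := !d: (!d) || g
Before skip: (!d) || g
Before seen := !d: (!d) || g
Before assert seen && hit: seen && hit && ((!d) || g)
Answer: WP = seen && hit && ((!d) || g)


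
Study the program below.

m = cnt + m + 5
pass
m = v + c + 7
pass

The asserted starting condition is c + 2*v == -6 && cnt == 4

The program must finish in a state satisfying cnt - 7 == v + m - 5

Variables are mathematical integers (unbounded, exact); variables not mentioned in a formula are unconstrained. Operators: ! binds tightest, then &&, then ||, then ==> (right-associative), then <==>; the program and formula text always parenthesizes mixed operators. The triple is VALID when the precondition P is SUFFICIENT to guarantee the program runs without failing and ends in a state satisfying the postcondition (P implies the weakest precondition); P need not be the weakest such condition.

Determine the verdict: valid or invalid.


Working backward. After the program, the postcondition cnt - 7 == v + m - 5 must hold; in canonical form it is cnt == m + v + 2.
Before skip: cnt == m + v + 2
Before m := v + c + 7: cnt == c + 2*v + 9
Before skip: cnt == c + 2*v + 9
Before m := cnt + m + 5: cnt == c + 2*v + 9
The weakest precondition is cnt == c + 2*v + 9.
Check whether c + 2*v == -6 && cnt == 4 implies it.
Countermodel: at the initial state c = -6, cnt = 4, v = 0, the precondition holds but the weakest precondition fails.
Answer: invalid


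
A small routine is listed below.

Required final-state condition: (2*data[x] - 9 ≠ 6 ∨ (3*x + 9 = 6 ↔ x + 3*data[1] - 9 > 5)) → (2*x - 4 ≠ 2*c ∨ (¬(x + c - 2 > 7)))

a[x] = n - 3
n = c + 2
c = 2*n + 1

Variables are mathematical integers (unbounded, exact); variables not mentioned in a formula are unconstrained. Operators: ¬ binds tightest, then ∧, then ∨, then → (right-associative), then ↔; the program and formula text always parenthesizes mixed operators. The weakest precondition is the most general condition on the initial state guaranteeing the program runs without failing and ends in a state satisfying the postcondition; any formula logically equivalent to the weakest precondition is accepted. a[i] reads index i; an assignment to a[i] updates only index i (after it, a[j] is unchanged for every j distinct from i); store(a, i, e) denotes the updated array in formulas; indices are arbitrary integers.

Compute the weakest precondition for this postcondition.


Working backward. After the program, the postcondition (2*data[x] - 9 ≠ 6 ∨ (3*x + 9 = 6 ↔ x + 3*data[1] - 9 > 5)) → (2*x - 4 ≠ 2*c ∨ (¬(x + c - 2 > 7))) must hold; in canonical form it is (2*data[x] ≠ 15 ∨ (3*x = -3 ↔ 3*data[1] + x > 14)) → (2*x ≠ 2*c + 4 ∨ (¬(c + x > 9))).
Before c := 2*n + 1: (2*data[x] ≠ 15 ∨ (3*x = -3 ↔ 3*data[1] + x > 14)) → (2*x ≠ 4*n + 6 ∨ (¬(2*n + x > 8)))
Before n := c + 2: (2*data[x] ≠ 15 ∨ (3*x = -3 ↔ 3*data[1] + x > 14)) → (2*x ≠ 4*c + 14 ∨ (¬(2*c + x > 4)))
Before a[x] := n - 3: (2*data[x] ≠ 15 ∨ (3*x = -3 ↔ 3*data[1] + x > 14)) → (2*x ≠ 4*c + 14 ∨ (¬(2*c + x > 4)))
Answer: WP = (2*data[x] ≠ 15 ∨ (3*x = -3 ↔ 3*data[1] + x > 14)) → (2*x ≠ 4*c + 14 ∨ (¬(2*c + x > 4)))


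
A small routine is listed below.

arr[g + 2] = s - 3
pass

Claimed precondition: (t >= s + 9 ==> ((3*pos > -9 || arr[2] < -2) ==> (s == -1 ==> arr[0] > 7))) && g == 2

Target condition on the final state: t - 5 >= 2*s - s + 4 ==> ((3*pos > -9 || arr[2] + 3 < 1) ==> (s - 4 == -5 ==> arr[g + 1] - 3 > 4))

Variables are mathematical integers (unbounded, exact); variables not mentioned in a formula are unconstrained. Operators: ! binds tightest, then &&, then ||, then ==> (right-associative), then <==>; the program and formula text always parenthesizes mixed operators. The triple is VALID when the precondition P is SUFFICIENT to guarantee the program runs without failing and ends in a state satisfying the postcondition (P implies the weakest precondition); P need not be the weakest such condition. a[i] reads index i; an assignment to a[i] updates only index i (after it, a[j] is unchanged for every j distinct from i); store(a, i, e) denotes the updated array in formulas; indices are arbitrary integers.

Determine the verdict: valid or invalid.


Working backward. After the program, the postcondition t - 5 >= 2*s - s + 4 ==> ((3*pos > -9 || arr[2] + 3 < 1) ==> (s - 4 == -5 ==> arr[g + 1] - 3 > 4)) must hold; in canonical form it is t >= s + 9 ==> ((3*pos > -9 || arr[2] < -2) ==> (s == -1 ==> arr[g + 1] > 7)).
Before skip: t >= s + 9 ==> ((3*pos > -9 || arr[2] < -2) ==> (s == -1 ==> arr[g + 1] > 7))
Before arr[g + 2] := s - 3: t >= s + 9 ==> ((3*pos > -9 || store(arr, g + 2, s - 3)[2] < -2) ==> (s == -1 ==> store(arr, g + 2, s - 3)[g + 1] > 7))
The weakest precondition is t >= s + 9 ==> ((3*pos > -9 || store(arr, g + 2, s - 3)[2] < -2) ==> (s == -1 ==> store(arr, g + 2, s - 3)[g + 1] > 7)).
Check whether (t >= s + 9 ==> ((3*pos > -9 || arr[2] < -2) ==> (s == -1 ==> arr[0] > 7))) && g == 2 implies it.
Countermodel: at the initial state arr = {[0] = 8, [2] = -3, [3] = -15215, [4] = -15215, elsewhere -15215}, g = 2, pos = -3, s = -1, t = 8, the precondition holds but the weakest precondition fails.
Answer: invalid


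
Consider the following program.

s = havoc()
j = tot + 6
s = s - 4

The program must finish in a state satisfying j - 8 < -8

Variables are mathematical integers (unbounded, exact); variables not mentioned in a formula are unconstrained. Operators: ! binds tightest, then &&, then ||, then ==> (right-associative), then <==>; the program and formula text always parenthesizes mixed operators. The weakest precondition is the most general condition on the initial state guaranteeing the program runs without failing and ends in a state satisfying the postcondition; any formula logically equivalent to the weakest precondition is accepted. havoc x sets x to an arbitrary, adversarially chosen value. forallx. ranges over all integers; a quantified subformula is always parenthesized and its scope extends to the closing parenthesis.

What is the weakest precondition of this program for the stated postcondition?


Working backward. After the program, the postcondition j - 8 < -8 must hold; in canonical form it is j < 0.
Before s := s - 4: j < 0
Before j := tot + 6: tot < -6
Before havoc s: tot < -6
Answer: WP = tot < -6


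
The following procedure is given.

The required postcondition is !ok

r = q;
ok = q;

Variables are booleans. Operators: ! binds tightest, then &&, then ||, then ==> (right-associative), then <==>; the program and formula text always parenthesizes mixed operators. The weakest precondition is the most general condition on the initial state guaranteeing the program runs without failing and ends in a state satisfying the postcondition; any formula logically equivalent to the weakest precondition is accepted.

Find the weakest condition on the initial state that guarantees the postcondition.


Working backward. After the program, !ok must hold.
Before ok := q: !q
Before r := q: !q
Answer: WP = !q


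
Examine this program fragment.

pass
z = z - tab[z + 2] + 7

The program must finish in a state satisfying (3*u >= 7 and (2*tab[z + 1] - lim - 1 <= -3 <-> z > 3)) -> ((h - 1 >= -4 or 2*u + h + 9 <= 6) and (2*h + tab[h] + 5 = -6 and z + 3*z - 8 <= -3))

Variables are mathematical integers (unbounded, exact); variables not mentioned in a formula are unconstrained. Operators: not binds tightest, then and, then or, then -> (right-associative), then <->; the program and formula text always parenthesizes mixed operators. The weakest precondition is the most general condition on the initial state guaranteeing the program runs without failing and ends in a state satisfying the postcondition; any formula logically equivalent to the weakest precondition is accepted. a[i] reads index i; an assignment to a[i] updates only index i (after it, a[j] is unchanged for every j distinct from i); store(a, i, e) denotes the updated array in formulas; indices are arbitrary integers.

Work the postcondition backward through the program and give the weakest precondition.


Working backward. After the program, the postcondition (3*u >= 7 and (2*tab[z + 1] - lim - 1 <= -3 <-> z > 3)) -> ((h - 1 >= -4 or 2*u + h + 9 <= 6) and (2*h + tab[h] + 5 = -6 and z + 3*z - 8 <= -3)) must hold; in canonical form it is (3*u >= 7 and (2*tab[z + 1] <= lim - 2 <-> z > 3)) -> ((h >= -3 or h + 2*u <= -3) and tab[h] + 2*h = -11 and 4*z <= 5).
Before z := z - tab[z + 2] + 7: (3*u >= 7 and (2*tab[-tab[z + 2] + z + 8] <= lim - 2 <-> z > tab[z + 2] - 4)) -> ((h >= -3 or h + 2*u <= -3) and tab[h] + 2*h = -11 and 4*z <= 4*tab[z + 2] - 23)
Before skip: (3*u >= 7 and (2*tab[-tab[z + 2] + z + 8] <= lim - 2 <-> z > tab[z + 2] - 4)) -> ((h >= -3 or h + 2*u <= -3) and tab[h] + 2*h = -11 and 4*z <= 4*tab[z + 2] - 23)
Answer: WP = (3*u >= 7 and (2*tab[-tab[z + 2] + z + 8] <= lim - 2 <-> z > tab[z + 2] - 4)) -> ((h >= -3 or h + 2*u <= -3) and tab[h] + 2*h = -11 and 4*z <= 4*tab[z + 2] - 23)


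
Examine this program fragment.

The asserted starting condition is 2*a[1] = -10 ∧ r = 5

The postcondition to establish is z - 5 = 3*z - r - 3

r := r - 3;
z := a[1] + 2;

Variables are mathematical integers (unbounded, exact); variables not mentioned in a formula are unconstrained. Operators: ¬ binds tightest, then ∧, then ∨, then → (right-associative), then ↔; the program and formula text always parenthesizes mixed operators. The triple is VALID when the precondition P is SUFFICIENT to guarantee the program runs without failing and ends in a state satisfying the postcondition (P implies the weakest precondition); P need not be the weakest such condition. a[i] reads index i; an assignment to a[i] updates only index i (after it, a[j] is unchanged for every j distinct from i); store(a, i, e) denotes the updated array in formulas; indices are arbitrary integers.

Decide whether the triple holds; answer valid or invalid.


Working backward. After the program, the postcondition z - 5 = 3*z - r - 3 must hold; in canonical form it is r = 2*z + 2.
Before z := a[1] + 2: r = 2*a[1] + 6
Before r := r - 3: r = 2*a[1] + 9
The weakest precondition is r = 2*a[1] + 9.
Check whether 2*a[1] = -10 ∧ r = 5 implies it.
Countermodel: at the initial state a = {[1] = -5, elsewhere -5}, r = 5, the precondition holds but the weakest precondition fails.
Answer: invalid


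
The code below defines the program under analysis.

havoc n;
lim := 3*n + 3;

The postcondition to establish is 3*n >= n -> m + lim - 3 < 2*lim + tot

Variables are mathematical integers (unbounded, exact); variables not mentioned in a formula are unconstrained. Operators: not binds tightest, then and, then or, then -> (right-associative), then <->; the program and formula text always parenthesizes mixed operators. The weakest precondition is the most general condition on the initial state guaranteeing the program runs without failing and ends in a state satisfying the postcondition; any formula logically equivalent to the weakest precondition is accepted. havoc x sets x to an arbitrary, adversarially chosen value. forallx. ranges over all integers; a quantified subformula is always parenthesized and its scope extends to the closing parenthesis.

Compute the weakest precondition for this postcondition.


Working backward. After the program, the postcondition 3*n >= n -> m + lim - 3 < 2*lim + tot must hold; in canonical form it is 2*n >= 0 -> m < lim + tot + 3.
Before lim := 3*n + 3: 2*n >= 0 -> m < 3*n + tot + 6
Before havoc n: forall n_1. (2*n_1 >= 0 -> m < 3*n_1 + tot + 6)
Answer: WP = forall n_1. (2*n_1 >= 0 -> m < 3*n_1 + tot + 6)


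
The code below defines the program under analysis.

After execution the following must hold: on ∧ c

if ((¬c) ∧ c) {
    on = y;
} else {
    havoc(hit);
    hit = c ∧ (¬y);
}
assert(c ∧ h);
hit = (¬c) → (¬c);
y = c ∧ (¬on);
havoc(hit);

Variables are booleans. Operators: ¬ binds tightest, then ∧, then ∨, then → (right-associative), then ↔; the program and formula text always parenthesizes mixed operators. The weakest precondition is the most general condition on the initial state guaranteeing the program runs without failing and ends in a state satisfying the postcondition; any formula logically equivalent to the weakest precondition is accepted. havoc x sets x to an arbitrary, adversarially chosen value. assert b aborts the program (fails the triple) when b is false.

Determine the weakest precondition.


Working backward. After the program, on ∧ c must hold.
Before havoc hit: on ∧ c
Before y := c ∧ (¬on): on ∧ c
Before hit := (¬c) → (¬c): on ∧ c
Before assert c ∧ h: c ∧ h ∧ on
Then branch requires c ∧ h ∧ y; else branch requires c ∧ h ∧ on.
Before the if: c ∧ h ∧ on
Answer: WP = c ∧ h ∧ on


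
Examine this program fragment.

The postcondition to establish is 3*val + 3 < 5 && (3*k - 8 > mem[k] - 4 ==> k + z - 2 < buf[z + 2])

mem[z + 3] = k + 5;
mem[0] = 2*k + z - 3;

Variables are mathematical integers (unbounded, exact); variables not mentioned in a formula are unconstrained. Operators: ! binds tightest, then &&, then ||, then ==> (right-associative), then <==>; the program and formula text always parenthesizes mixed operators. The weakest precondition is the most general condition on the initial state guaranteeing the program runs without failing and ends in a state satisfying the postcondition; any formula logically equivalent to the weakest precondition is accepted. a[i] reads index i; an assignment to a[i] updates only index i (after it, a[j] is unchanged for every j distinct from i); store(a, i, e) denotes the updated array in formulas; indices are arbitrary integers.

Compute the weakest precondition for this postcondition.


Working backward. After the program, the postcondition 3*val + 3 < 5 && (3*k - 8 > mem[k] - 4 ==> k + z - 2 < buf[z + 2]) must hold; in canonical form it is 3*val < 2 && (3*k > mem[k] + 4 ==> k + z < buf[z + 2] + 2).
Before mem[0] := 2*k + z - 3: 3*val < 2 && (3*k > store(mem, 0, 2*k + z - 3)[k] + 4 ==> k + z < buf[z + 2] + 2)
Before mem[z + 3] := k + 5: 3*val < 2 && (3*k > store(store(mem, z + 3, k + 5), 0, 2*k + z - 3)[k] + 4 ==> k + z < buf[z + 2] + 2)
Answer: WP = 3*val < 2 && (3*k > store(store(mem, z + 3, k + 5), 0, 2*k + z - 3)[k] + 4 ==> k + z < buf[z + 2] + 2)


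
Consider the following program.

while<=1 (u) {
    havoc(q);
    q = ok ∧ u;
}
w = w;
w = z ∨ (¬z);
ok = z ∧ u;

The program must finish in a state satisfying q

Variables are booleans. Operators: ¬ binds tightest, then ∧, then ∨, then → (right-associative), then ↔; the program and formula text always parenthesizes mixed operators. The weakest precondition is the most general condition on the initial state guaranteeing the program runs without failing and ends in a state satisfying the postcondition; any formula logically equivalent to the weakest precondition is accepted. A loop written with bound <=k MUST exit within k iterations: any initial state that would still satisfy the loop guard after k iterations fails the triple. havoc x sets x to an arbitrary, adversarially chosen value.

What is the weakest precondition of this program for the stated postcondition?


Working backward. After the program, q must hold.
Before ok := z ∧ u: q
Before w := z ∨ (¬z): q
Before w := w: q
Before the loop (bound <=1), unroll the exhaustion recursion (WP_0 = exit-now case; WP_j = one more guarded iteration, up to j = 1):
  WP_0: (¬u) ∧ q
  WP_1: (¬u) ∧ ((¬u) → q)
So before the loop: (¬u) ∧ ((¬u) → q)
Answer: WP = (¬u) ∧ ((¬u) → q)
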